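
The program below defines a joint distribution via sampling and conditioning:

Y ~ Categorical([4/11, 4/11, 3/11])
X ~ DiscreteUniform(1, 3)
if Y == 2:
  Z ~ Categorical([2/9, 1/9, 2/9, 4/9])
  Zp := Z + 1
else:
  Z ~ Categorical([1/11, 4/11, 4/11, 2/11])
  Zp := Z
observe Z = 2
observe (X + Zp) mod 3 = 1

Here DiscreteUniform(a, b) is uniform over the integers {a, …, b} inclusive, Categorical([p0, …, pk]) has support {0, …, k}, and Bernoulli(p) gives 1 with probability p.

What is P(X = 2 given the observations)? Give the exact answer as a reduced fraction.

P(X = 2 | obs) = 48/59

Enumerate traces; 3 have nonzero weight after conditioning:
  (Y=0, X=2, Z=2) weight 16/363
  (Y=1, X=2, Z=2) weight 16/363
  (Y=2, X=1, Z=2) weight 2/99
Group by X:
  weight(X=1) = 2/99
  weight(X=2) = 32/363
Total weight = 2/99 + 32/363 = 118/1089
P(X=1 | obs) = 2/99 / 118/1089 = 11/59
P(X=2 | obs) = 32/363 / 118/1089 = 48/59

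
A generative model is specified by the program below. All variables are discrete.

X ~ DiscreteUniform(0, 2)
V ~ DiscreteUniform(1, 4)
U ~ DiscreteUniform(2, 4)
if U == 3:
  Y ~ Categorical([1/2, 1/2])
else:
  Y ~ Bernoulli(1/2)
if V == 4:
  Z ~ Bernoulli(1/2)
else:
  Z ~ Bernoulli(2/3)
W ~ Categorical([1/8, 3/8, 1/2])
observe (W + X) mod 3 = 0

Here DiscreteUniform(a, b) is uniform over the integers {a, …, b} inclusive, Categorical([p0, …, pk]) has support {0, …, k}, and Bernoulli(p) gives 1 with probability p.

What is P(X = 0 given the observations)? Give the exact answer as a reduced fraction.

P(X = 0 | obs) = 1/8

Enumerate traces; 144 have nonzero weight after conditioning:
  (X=0, V=1, U=2, Y=0, Z=0, W=0) weight 1/1728
  (X=0, V=1, U=2, Y=0, Z=1, W=0) weight 1/864
  (X=0, V=1, U=2, Y=1, Z=0, W=0) weight 1/1728
  (X=0, V=1, U=2, Y=1, Z=1, W=0) weight 1/864
  (X=0, V=1, U=3, Y=0, Z=0, W=0) weight 1/1728
  (X=0, V=1, U=3, Y=0, Z=1, W=0) weight 1/864
  (X=0, V=1, U=3, Y=1, Z=0, W=0) weight 1/1728
  (X=0, V=1, U=3, Y=1, Z=1, W=0) weight 1/864
  (X=1, V=1, U=2, Y=0, Z=0, W=2) weight 1/432
  (X=2, V=1, U=2, Y=0, Z=0, W=1) weight 1/576
  … 134 more
Group by X:
  weight(X=0) = 1/24
  weight(X=1) = 1/6
  weight(X=2) = 1/8
Total weight = 1/24 + 1/6 + 1/8 = 1/3
P(X=0 | obs) = 1/24 / 1/3 = 1/8
P(X=1 | obs) = 1/6 / 1/3 = 1/2
P(X=2 | obs) = 1/8 / 1/3 = 3/8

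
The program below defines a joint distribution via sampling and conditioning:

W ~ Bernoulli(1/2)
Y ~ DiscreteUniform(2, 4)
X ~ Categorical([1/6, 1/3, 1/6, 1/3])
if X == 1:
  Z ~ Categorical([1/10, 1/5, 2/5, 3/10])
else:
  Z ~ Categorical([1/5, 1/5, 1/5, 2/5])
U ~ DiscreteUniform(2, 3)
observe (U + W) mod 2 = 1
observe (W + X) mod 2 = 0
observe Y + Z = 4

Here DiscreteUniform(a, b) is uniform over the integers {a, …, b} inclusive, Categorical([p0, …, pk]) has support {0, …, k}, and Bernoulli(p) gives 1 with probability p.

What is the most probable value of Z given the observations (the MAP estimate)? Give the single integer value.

argmax_v P(Z = v | obs) = 2

Enumerate traces; 12 have nonzero weight after conditioning:
  (W=0, Y=2, X=0, Z=2, U=3) weight 1/360
  (W=0, Y=2, X=2, Z=2, U=3) weight 1/360
  (W=0, Y=3, X=0, Z=1, U=3) weight 1/360
  (W=0, Y=3, X=2, Z=1, U=3) weight 1/360
  (W=0, Y=4, X=0, Z=0, U=3) weight 1/360
  (W=0, Y=4, X=2, Z=0, U=3) weight 1/360
  (W=1, Y=2, X=1, Z=2, U=2) weight 1/90
  (W=1, Y=2, X=3, Z=2, U=2) weight 1/180
  … 4 more
Group by Z:
  weight(Z=0) = 1/72
  weight(Z=1) = 1/60
  weight(Z=2) = 1/45
Total weight = 1/72 + 1/60 + 1/45 = 19/360
P(Z=0 | obs) = 1/72 / 19/360 = 5/19
P(Z=1 | obs) = 1/60 / 19/360 = 6/19
P(Z=2 | obs) = 1/45 / 19/360 = 8/19
argmax = 2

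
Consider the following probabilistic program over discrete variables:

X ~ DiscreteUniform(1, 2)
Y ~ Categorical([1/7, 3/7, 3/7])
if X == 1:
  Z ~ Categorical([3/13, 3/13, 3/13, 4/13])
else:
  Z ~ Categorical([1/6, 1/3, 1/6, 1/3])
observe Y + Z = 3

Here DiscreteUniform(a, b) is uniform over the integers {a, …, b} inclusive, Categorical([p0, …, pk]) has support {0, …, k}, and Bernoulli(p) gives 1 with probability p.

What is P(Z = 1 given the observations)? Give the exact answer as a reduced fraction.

Enumerate traces; 6 have nonzero weight after conditioning:
  (X=1, Y=0, Z=3) weight 2/91
  (X=1, Y=1, Z=2) weight 9/182
  (X=1, Y=2, Z=1) weight 9/182
  (X=2, Y=0, Z=3) weight 1/42
  (X=2, Y=1, Z=2) weight 1/28
  (X=2, Y=2, Z=1) weight 1/14
Group by Z:
  weight(Z=1) = 11/91
  weight(Z=2) = 31/364
  weight(Z=3) = 25/546
Total weight = 11/91 + 31/364 + 25/546 = 275/1092
P(Z=1 | obs) = 11/91 / 275/1092 = 12/25
P(Z=2 | obs) = 31/364 / 275/1092 = 93/275
P(Z=3 | obs) = 25/546 / 275/1092 = 2/11

P(Z = 1 | obs) = 12/25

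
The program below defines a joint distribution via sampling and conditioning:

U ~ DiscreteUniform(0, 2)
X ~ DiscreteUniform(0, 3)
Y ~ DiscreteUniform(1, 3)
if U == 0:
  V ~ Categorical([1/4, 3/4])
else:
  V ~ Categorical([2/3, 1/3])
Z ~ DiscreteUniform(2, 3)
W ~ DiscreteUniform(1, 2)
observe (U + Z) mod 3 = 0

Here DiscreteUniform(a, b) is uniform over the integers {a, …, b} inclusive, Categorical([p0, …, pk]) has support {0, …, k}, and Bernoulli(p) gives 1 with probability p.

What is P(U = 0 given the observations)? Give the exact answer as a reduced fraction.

P(U = 0 | obs) = 1/2

Enumerate traces; 96 have nonzero weight after conditioning:
  (U=0, X=0, Y=1, V=0, Z=3, W=1) weight 1/576
  (U=0, X=0, Y=1, V=0, Z=3, W=2) weight 1/576
  (U=0, X=0, Y=1, V=1, Z=3, W=1) weight 1/192
  (U=0, X=0, Y=1, V=1, Z=3, W=2) weight 1/192
  (U=0, X=0, Y=2, V=0, Z=3, W=1) weight 1/576
  (U=0, X=0, Y=2, V=0, Z=3, W=2) weight 1/576
  (U=0, X=0, Y=2, V=1, Z=3, W=1) weight 1/192
  (U=0, X=0, Y=2, V=1, Z=3, W=2) weight 1/192
  (U=1, X=0, Y=1, V=0, Z=2, W=1) weight 1/216
  … 87 more
Group by U:
  weight(U=0) = 1/6
  weight(U=1) = 1/6
Total weight = 1/6 + 1/6 = 1/3
P(U=0 | obs) = 1/6 / 1/3 = 1/2
P(U=1 | obs) = 1/6 / 1/3 = 1/2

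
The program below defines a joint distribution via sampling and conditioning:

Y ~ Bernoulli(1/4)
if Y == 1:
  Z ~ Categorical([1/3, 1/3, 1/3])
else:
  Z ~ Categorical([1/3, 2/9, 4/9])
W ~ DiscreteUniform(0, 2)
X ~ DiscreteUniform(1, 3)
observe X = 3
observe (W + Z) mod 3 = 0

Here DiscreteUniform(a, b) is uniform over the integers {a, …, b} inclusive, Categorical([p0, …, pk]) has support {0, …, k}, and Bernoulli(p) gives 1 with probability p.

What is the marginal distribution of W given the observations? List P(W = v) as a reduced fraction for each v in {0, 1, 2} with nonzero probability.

Enumerate traces; 6 have nonzero weight after conditioning:
  (Y=0, Z=0, W=0, X=3) weight 1/36
  (Y=0, Z=1, W=2, X=3) weight 1/54
  (Y=0, Z=2, W=1, X=3) weight 1/27
  (Y=1, Z=0, W=0, X=3) weight 1/108
  (Y=1, Z=1, W=2, X=3) weight 1/108
  (Y=1, Z=2, W=1, X=3) weight 1/108
Group by W:
  weight(W=0) = 1/27
  weight(W=1) = 5/108
  weight(W=2) = 1/36
Total weight = 1/27 + 5/108 + 1/36 = 1/9
P(W=0 | obs) = 1/27 / 1/9 = 1/3
P(W=1 | obs) = 5/108 / 1/9 = 5/12
P(W=2 | obs) = 1/36 / 1/9 = 1/4

P(W=0) = 1/3, P(W=1) = 5/12, P(W=2) = 1/4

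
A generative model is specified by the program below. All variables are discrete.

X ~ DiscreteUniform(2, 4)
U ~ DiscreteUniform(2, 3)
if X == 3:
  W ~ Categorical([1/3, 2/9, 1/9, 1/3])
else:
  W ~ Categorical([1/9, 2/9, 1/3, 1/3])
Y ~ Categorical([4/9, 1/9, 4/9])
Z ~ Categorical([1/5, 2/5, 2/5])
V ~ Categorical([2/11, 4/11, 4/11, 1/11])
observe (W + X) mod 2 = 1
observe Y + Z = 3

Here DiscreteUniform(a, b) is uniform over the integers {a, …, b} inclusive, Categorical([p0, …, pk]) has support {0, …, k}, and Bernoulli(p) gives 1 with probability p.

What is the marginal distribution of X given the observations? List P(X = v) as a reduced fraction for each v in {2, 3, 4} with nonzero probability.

P(X=2) = 5/14, P(X=3) = 2/7, P(X=4) = 5/14

Enumerate traces; 96 have nonzero weight after conditioning:
  (X=2, U=2, W=1, Y=1, Z=2, V=0) weight 4/13365
  (X=2, U=2, W=1, Y=1, Z=2, V=1) weight 8/13365
  (X=2, U=2, W=1, Y=1, Z=2, V=2) weight 8/13365
  (X=2, U=2, W=1, Y=1, Z=2, V=3) weight 2/13365
  (X=2, U=2, W=1, Y=2, Z=1, V=0) weight 16/13365
  (X=2, U=2, W=1, Y=2, Z=1, V=1) weight 32/13365
  (X=2, U=2, W=1, Y=2, Z=1, V=2) weight 32/13365
  (X=2, U=2, W=1, Y=2, Z=1, V=3) weight 8/13365
  (X=3, U=2, W=0, Y=1, Z=2, V=0) weight 2/4455
  (X=4, U=2, W=1, Y=1, Z=2, V=0) weight 4/13365
  … 86 more
Group by X:
  weight(X=2) = 10/243
  weight(X=3) = 8/243
  weight(X=4) = 10/243
Total weight = 10/243 + 8/243 + 10/243 = 28/243
P(X=2 | obs) = 10/243 / 28/243 = 5/14
P(X=3 | obs) = 8/243 / 28/243 = 2/7
P(X=4 | obs) = 10/243 / 28/243 = 5/14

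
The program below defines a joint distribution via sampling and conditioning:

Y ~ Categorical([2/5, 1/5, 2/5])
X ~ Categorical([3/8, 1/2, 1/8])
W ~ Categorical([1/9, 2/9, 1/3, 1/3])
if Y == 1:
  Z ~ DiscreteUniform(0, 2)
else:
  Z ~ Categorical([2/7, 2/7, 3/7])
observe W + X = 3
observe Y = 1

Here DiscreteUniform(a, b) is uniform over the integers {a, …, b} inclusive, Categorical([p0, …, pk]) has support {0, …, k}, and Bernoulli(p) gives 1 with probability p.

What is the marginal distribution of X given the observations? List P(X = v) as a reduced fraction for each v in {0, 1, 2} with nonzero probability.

P(X=0) = 9/23, P(X=1) = 12/23, P(X=2) = 2/23

Enumerate traces; 9 have nonzero weight after conditioning:
  (Y=1, X=0, W=3, Z=0) weight 1/120
  (Y=1, X=0, W=3, Z=1) weight 1/120
  (Y=1, X=0, W=3, Z=2) weight 1/120
  (Y=1, X=1, W=2, Z=0) weight 1/90
  (Y=1, X=1, W=2, Z=1) weight 1/90
  (Y=1, X=1, W=2, Z=2) weight 1/90
  (Y=1, X=2, W=1, Z=0) weight 1/540
  (Y=1, X=2, W=1, Z=1) weight 1/540
  … 1 more
Group by X:
  weight(X=0) = 1/40
  weight(X=1) = 1/30
  weight(X=2) = 1/180
Total weight = 1/40 + 1/30 + 1/180 = 23/360
P(X=0 | obs) = 1/40 / 23/360 = 9/23
P(X=1 | obs) = 1/30 / 23/360 = 12/23
P(X=2 | obs) = 1/180 / 23/360 = 2/23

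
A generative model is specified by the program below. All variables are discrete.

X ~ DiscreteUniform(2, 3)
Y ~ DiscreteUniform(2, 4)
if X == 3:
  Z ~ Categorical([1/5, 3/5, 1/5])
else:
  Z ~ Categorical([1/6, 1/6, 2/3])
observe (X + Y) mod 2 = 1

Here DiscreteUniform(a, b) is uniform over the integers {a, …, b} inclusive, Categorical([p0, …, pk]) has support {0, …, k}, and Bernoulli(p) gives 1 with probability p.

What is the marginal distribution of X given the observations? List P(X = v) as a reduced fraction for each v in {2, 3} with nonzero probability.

P(X=2) = 1/3, P(X=3) = 2/3

Enumerate traces; 9 have nonzero weight after conditioning:
  (X=2, Y=3, Z=0) weight 1/36
  (X=2, Y=3, Z=1) weight 1/36
  (X=2, Y=3, Z=2) weight 1/9
  (X=3, Y=2, Z=0) weight 1/30
  (X=3, Y=2, Z=1) weight 1/10
  (X=3, Y=2, Z=2) weight 1/30
  (X=3, Y=4, Z=0) weight 1/30
  (X=3, Y=4, Z=1) weight 1/10
  … 1 more
Group by X:
  weight(X=2) = 1/6
  weight(X=3) = 1/3
Total weight = 1/6 + 1/3 = 1/2
P(X=2 | obs) = 1/6 / 1/2 = 1/3
P(X=3 | obs) = 1/3 / 1/2 = 2/3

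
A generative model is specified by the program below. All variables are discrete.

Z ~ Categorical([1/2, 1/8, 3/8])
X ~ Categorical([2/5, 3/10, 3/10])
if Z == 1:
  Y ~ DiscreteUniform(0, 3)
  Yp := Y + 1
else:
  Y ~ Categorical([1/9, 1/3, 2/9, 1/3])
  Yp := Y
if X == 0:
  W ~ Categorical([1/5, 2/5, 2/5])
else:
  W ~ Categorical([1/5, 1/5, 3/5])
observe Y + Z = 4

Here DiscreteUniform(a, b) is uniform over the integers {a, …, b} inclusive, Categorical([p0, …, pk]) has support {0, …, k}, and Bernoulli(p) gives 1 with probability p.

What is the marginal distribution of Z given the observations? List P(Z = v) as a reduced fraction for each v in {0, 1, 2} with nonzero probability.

Enumerate traces; 18 have nonzero weight after conditioning:
  (Z=1, X=0, Y=3, W=0) weight 1/400
  (Z=1, X=0, Y=3, W=1) weight 1/200
  (Z=1, X=0, Y=3, W=2) weight 1/200
  (Z=1, X=1, Y=3, W=0) weight 3/1600
  (Z=1, X=1, Y=3, W=1) weight 3/1600
  (Z=1, X=1, Y=3, W=2) weight 9/1600
  (Z=1, X=2, Y=3, W=0) weight 3/1600
  (Z=1, X=2, Y=3, W=1) weight 3/1600
  (Z=2, X=0, Y=2, W=0) weight 1/150
  … 9 more
Group by Z:
  weight(Z=1) = 1/32
  weight(Z=2) = 1/12
Total weight = 1/32 + 1/12 = 11/96
P(Z=1 | obs) = 1/32 / 11/96 = 3/11
P(Z=2 | obs) = 1/12 / 11/96 = 8/11

P(Z=1) = 3/11, P(Z=2) = 8/11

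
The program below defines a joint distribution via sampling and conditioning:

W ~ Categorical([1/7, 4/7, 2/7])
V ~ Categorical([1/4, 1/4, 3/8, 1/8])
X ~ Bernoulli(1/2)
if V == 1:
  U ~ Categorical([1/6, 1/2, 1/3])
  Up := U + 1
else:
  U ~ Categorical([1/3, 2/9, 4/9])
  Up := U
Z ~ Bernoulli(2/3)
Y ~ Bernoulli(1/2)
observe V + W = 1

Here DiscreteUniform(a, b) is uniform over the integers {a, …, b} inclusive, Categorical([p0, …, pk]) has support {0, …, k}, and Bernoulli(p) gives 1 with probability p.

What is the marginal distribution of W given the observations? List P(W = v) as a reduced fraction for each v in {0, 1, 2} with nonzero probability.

P(W=0) = 1/5, P(W=1) = 4/5

Enumerate traces; 48 have nonzero weight after conditioning:
  (W=0, V=1, X=0, U=0, Z=0, Y=0) weight 1/2016
  (W=0, V=1, X=0, U=0, Z=0, Y=1) weight 1/2016
  (W=0, V=1, X=0, U=0, Z=1, Y=0) weight 1/1008
  (W=0, V=1, X=0, U=0, Z=1, Y=1) weight 1/1008
  (W=0, V=1, X=0, U=1, Z=0, Y=0) weight 1/672
  (W=0, V=1, X=0, U=1, Z=0, Y=1) weight 1/672
  (W=0, V=1, X=0, U=1, Z=1, Y=0) weight 1/336
  (W=0, V=1, X=0, U=1, Z=1, Y=1) weight 1/336
  (W=1, V=0, X=0, U=0, Z=0, Y=0) weight 1/252
  … 39 more
Group by W:
  weight(W=0) = 1/28
  weight(W=1) = 1/7
Total weight = 1/28 + 1/7 = 5/28
P(W=0 | obs) = 1/28 / 5/28 = 1/5
P(W=1 | obs) = 1/7 / 5/28 = 4/5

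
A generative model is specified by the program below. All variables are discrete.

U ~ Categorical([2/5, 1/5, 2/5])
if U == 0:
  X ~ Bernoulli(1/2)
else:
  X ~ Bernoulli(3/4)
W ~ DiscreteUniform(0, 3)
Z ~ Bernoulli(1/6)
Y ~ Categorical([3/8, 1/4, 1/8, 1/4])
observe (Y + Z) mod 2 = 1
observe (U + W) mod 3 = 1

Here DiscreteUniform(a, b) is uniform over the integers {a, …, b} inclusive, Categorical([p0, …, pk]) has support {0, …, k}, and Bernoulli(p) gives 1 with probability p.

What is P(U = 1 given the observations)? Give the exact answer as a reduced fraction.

P(U = 1 | obs) = 1/3

Enumerate traces; 32 have nonzero weight after conditioning:
  (U=0, X=0, W=1, Z=0, Y=1) weight 1/96
  (U=0, X=0, W=1, Z=0, Y=3) weight 1/96
  (U=0, X=0, W=1, Z=1, Y=0) weight 1/320
  (U=0, X=0, W=1, Z=1, Y=2) weight 1/960
  (U=0, X=1, W=1, Z=0, Y=1) weight 1/96
  (U=0, X=1, W=1, Z=0, Y=3) weight 1/96
  (U=0, X=1, W=1, Z=1, Y=0) weight 1/320
  (U=0, X=1, W=1, Z=1, Y=2) weight 1/960
  (U=1, X=0, W=0, Z=0, Y=1) weight 1/384
  (U=2, X=0, W=2, Z=0, Y=1) weight 1/192
  … 22 more
Group by U:
  weight(U=0) = 1/20
  weight(U=1) = 1/20
  weight(U=2) = 1/20
Total weight = 1/20 + 1/20 + 1/20 = 3/20
P(U=0 | obs) = 1/20 / 3/20 = 1/3
P(U=1 | obs) = 1/20 / 3/20 = 1/3
P(U=2 | obs) = 1/20 / 3/20 = 1/3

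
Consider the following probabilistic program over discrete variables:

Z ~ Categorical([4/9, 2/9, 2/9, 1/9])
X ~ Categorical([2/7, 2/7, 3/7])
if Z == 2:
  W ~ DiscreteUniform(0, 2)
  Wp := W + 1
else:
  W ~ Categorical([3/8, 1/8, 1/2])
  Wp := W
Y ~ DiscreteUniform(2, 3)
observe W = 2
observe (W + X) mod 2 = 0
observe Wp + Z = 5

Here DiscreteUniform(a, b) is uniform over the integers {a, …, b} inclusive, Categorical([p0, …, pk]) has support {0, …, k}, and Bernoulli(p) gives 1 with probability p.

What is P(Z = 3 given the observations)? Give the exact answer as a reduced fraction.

P(Z = 3 | obs) = 3/7

Enumerate traces; 8 have nonzero weight after conditioning:
  (Z=2, X=0, W=2, Y=2) weight 2/189
  (Z=2, X=0, W=2, Y=3) weight 2/189
  (Z=2, X=2, W=2, Y=2) weight 1/63
  (Z=2, X=2, W=2, Y=3) weight 1/63
  (Z=3, X=0, W=2, Y=2) weight 1/126
  (Z=3, X=0, W=2, Y=3) weight 1/126
  (Z=3, X=2, W=2, Y=2) weight 1/84
  (Z=3, X=2, W=2, Y=3) weight 1/84
Group by Z:
  weight(Z=2) = 10/189
  weight(Z=3) = 5/126
Total weight = 10/189 + 5/126 = 5/54
P(Z=2 | obs) = 10/189 / 5/54 = 4/7
P(Z=3 | obs) = 5/126 / 5/54 = 3/7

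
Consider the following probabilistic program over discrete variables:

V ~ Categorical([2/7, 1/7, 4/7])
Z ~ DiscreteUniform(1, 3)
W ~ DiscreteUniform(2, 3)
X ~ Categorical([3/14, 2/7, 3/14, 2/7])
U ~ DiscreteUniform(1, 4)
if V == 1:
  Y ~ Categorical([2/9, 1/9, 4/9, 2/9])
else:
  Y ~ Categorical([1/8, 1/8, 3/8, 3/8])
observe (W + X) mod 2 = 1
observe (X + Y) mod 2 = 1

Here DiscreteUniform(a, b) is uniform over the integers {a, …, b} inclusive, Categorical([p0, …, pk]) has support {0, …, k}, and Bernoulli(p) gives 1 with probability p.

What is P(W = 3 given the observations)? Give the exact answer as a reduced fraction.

P(W = 3 | obs) = 15/37

Enumerate traces; 288 have nonzero weight after conditioning:
  (V=0, Z=1, W=2, X=1, U=1, Y=0) weight 1/2352
  (V=0, Z=1, W=2, X=1, U=1, Y=2) weight 1/784
  (V=0, Z=1, W=2, X=1, U=2, Y=0) weight 1/2352
  (V=0, Z=1, W=2, X=1, U=2, Y=2) weight 1/784
  (V=0, Z=1, W=2, X=1, U=3, Y=0) weight 1/2352
  (V=0, Z=1, W=2, X=1, U=3, Y=2) weight 1/784
  (V=0, Z=1, W=2, X=1, U=4, Y=0) weight 1/2352
  (V=0, Z=1, W=2, X=1, U=4, Y=2) weight 1/784
  (V=0, Z=1, W=3, X=0, U=1, Y=1) weight 1/3136
  … 279 more
Group by W:
  weight(W=2) = 22/147
  weight(W=3) = 5/49
Total weight = 22/147 + 5/49 = 37/147
P(W=2 | obs) = 22/147 / 37/147 = 22/37
P(W=3 | obs) = 5/49 / 37/147 = 15/37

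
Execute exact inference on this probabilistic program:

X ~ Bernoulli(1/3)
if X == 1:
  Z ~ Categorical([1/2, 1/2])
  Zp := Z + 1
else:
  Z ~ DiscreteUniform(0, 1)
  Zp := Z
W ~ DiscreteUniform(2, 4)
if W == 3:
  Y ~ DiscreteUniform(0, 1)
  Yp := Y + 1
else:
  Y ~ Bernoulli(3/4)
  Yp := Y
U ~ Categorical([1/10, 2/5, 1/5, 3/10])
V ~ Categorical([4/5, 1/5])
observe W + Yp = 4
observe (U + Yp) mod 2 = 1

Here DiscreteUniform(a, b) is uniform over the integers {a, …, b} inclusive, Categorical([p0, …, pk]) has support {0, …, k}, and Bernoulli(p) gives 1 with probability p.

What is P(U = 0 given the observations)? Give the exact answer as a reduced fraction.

Enumerate traces; 32 have nonzero weight after conditioning:
  (X=0, Z=0, W=3, Y=0, U=0, V=0) weight 1/225
  (X=0, Z=0, W=3, Y=0, U=0, V=1) weight 1/900
  (X=0, Z=0, W=3, Y=0, U=2, V=0) weight 2/225
  (X=0, Z=0, W=3, Y=0, U=2, V=1) weight 1/450
  (X=0, Z=0, W=4, Y=0, U=1, V=0) weight 2/225
  (X=0, Z=0, W=4, Y=0, U=1, V=1) weight 1/450
  (X=0, Z=0, W=4, Y=0, U=3, V=0) weight 1/150
  (X=0, Z=0, W=4, Y=0, U=3, V=1) weight 1/600
  … 24 more
Group by U:
  weight(U=0) = 1/60
  weight(U=1) = 1/30
  weight(U=2) = 1/30
  weight(U=3) = 1/40
Total weight = 1/60 + 1/30 + 1/30 + 1/40 = 13/120
P(U=0 | obs) = 1/60 / 13/120 = 2/13
P(U=1 | obs) = 1/30 / 13/120 = 4/13
P(U=2 | obs) = 1/30 / 13/120 = 4/13
P(U=3 | obs) = 1/40 / 13/120 = 3/13

P(U = 0 | obs) = 2/13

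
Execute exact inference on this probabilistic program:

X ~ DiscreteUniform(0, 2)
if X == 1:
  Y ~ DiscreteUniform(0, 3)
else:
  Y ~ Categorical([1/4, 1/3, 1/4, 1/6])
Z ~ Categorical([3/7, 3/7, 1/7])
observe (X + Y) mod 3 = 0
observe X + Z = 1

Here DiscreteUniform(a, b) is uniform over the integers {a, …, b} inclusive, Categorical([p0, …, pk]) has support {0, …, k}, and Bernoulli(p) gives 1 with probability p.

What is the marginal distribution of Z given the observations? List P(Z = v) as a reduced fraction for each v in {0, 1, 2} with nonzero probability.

P(Z=0) = 3/8, P(Z=1) = 5/8

Enumerate traces; 3 have nonzero weight after conditioning:
  (X=0, Y=0, Z=1) weight 1/28
  (X=0, Y=3, Z=1) weight 1/42
  (X=1, Y=2, Z=0) weight 1/28
Group by Z:
  weight(Z=0) = 1/28
  weight(Z=1) = 5/84
Total weight = 1/28 + 5/84 = 2/21
P(Z=0 | obs) = 1/28 / 2/21 = 3/8
P(Z=1 | obs) = 5/84 / 2/21 = 5/8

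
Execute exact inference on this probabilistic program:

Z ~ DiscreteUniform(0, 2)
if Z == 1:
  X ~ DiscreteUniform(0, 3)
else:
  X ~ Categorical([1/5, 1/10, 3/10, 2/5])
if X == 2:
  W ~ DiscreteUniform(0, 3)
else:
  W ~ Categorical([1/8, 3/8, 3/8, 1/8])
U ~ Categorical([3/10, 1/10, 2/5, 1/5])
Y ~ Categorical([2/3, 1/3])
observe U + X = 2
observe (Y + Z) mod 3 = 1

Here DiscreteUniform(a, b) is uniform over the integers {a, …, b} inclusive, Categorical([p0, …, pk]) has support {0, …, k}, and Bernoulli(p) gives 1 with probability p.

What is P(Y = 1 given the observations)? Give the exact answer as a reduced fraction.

P(Y = 1 | obs) = 9/29

Enumerate traces; 24 have nonzero weight after conditioning:
  (Z=0, X=0, W=0, U=2, Y=1) weight 1/900
  (Z=0, X=0, W=1, U=2, Y=1) weight 1/300
  (Z=0, X=0, W=2, U=2, Y=1) weight 1/300
  (Z=0, X=0, W=3, U=2, Y=1) weight 1/900
  (Z=0, X=1, W=0, U=1, Y=1) weight 1/7200
  (Z=0, X=1, W=1, U=1, Y=1) weight 1/2400
  (Z=0, X=1, W=2, U=1, Y=1) weight 1/2400
  (Z=0, X=1, W=3, U=1, Y=1) weight 1/7200
  (Z=1, X=0, W=0, U=2, Y=0) weight 1/360
  … 15 more
Group by Y:
  weight(Y=0) = 2/45
  weight(Y=1) = 1/50
Total weight = 2/45 + 1/50 = 29/450
P(Y=0 | obs) = 2/45 / 29/450 = 20/29
P(Y=1 | obs) = 1/50 / 29/450 = 9/29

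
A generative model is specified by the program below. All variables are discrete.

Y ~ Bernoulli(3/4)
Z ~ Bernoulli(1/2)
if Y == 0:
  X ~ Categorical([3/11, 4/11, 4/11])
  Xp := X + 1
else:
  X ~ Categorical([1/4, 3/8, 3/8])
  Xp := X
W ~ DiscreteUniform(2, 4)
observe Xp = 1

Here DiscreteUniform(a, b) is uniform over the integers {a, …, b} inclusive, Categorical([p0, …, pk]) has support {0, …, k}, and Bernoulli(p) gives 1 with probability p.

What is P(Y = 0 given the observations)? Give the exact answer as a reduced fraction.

Enumerate traces; 12 have nonzero weight after conditioning:
  (Y=0, Z=0, X=0, W=2) weight 1/88
  (Y=0, Z=0, X=0, W=3) weight 1/88
  (Y=0, Z=0, X=0, W=4) weight 1/88
  (Y=0, Z=1, X=0, W=2) weight 1/88
  (Y=0, Z=1, X=0, W=3) weight 1/88
  (Y=0, Z=1, X=0, W=4) weight 1/88
  (Y=1, Z=0, X=1, W=2) weight 3/64
  (Y=1, Z=0, X=1, W=3) weight 3/64
  … 4 more
Group by Y:
  weight(Y=0) = 3/44
  weight(Y=1) = 9/32
Total weight = 3/44 + 9/32 = 123/352
P(Y=0 | obs) = 3/44 / 123/352 = 8/41
P(Y=1 | obs) = 9/32 / 123/352 = 33/41

P(Y = 0 | obs) = 8/41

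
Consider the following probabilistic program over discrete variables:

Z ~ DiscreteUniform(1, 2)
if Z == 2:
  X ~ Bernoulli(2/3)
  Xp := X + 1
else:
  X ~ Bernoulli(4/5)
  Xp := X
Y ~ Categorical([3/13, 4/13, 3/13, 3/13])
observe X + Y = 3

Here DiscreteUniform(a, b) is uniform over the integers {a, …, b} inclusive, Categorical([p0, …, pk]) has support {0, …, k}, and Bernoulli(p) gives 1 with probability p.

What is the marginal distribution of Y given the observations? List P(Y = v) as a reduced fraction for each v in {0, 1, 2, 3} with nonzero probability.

Enumerate traces; 4 have nonzero weight after conditioning:
  (Z=1, X=0, Y=3) weight 3/130
  (Z=1, X=1, Y=2) weight 6/65
  (Z=2, X=0, Y=3) weight 1/26
  (Z=2, X=1, Y=2) weight 1/13
Group by Y:
  weight(Y=2) = 11/65
  weight(Y=3) = 4/65
Total weight = 11/65 + 4/65 = 3/13
P(Y=2 | obs) = 11/65 / 3/13 = 11/15
P(Y=3 | obs) = 4/65 / 3/13 = 4/15

P(Y=2) = 11/15, P(Y=3) = 4/15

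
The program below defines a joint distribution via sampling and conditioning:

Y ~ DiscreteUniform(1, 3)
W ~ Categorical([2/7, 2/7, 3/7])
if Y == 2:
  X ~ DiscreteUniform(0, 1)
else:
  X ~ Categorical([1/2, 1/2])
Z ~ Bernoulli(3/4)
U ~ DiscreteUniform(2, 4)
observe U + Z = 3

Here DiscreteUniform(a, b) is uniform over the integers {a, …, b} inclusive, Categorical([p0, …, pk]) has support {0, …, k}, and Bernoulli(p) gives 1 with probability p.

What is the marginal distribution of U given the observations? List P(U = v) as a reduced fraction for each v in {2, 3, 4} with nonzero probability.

P(U=2) = 3/4, P(U=3) = 1/4

Enumerate traces; 36 have nonzero weight after conditioning:
  (Y=1, W=0, X=0, Z=0, U=3) weight 1/252
  (Y=1, W=0, X=0, Z=1, U=2) weight 1/84
  (Y=1, W=0, X=1, Z=0, U=3) weight 1/252
  (Y=1, W=0, X=1, Z=1, U=2) weight 1/84
  (Y=1, W=1, X=0, Z=0, U=3) weight 1/252
  (Y=1, W=1, X=0, Z=1, U=2) weight 1/84
  (Y=1, W=1, X=1, Z=0, U=3) weight 1/252
  (Y=1, W=1, X=1, Z=1, U=2) weight 1/84
  … 28 more
Group by U:
  weight(U=2) = 1/4
  weight(U=3) = 1/12
Total weight = 1/4 + 1/12 = 1/3
P(U=2 | obs) = 1/4 / 1/3 = 3/4
P(U=3 | obs) = 1/12 / 1/3 = 1/4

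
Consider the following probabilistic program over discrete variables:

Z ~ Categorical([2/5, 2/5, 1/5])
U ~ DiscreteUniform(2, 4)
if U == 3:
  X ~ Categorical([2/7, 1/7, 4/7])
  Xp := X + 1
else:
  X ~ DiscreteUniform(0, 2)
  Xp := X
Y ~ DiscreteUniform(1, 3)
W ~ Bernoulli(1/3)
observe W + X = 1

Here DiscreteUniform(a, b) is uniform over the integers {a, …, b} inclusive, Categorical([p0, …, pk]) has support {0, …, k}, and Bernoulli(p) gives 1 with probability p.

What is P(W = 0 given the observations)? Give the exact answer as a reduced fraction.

P(W = 0 | obs) = 17/27

Enumerate traces; 54 have nonzero weight after conditioning:
  (Z=0, U=2, X=0, Y=1, W=1) weight 2/405
  (Z=0, U=2, X=0, Y=2, W=1) weight 2/405
  (Z=0, U=2, X=0, Y=3, W=1) weight 2/405
  (Z=0, U=2, X=1, Y=1, W=0) weight 4/405
  (Z=0, U=2, X=1, Y=2, W=0) weight 4/405
  (Z=0, U=2, X=1, Y=3, W=0) weight 4/405
  (Z=0, U=3, X=0, Y=1, W=1) weight 4/945
  (Z=0, U=3, X=0, Y=2, W=1) weight 4/945
  … 46 more
Group by W:
  weight(W=0) = 34/189
  weight(W=1) = 20/189
Total weight = 34/189 + 20/189 = 2/7
P(W=0 | obs) = 34/189 / 2/7 = 17/27
P(W=1 | obs) = 20/189 / 2/7 = 10/27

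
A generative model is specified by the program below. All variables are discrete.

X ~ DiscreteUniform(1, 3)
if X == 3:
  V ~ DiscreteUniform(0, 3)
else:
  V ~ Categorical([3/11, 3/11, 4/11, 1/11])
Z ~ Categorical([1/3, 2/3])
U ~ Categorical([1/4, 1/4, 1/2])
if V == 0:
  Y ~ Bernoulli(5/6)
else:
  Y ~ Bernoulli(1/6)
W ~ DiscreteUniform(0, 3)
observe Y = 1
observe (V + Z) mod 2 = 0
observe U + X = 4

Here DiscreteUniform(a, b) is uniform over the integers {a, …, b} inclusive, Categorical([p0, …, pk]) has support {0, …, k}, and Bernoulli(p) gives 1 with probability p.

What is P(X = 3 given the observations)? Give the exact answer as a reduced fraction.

Enumerate traces; 32 have nonzero weight after conditioning:
  (X=2, V=0, Z=0, U=2, Y=1, W=0) weight 5/1584
  (X=2, V=0, Z=0, U=2, Y=1, W=1) weight 5/1584
  (X=2, V=0, Z=0, U=2, Y=1, W=2) weight 5/1584
  (X=2, V=0, Z=0, U=2, Y=1, W=3) weight 5/1584
  (X=2, V=1, Z=1, U=2, Y=1, W=0) weight 1/792
  (X=2, V=1, Z=1, U=2, Y=1, W=1) weight 1/792
  (X=2, V=1, Z=1, U=2, Y=1, W=2) weight 1/792
  (X=2, V=1, Z=1, U=2, Y=1, W=3) weight 1/792
  (X=3, V=0, Z=0, U=1, Y=1, W=0) weight 5/3456
  … 23 more
Group by X:
  weight(X=2) = 1/44
  weight(X=3) = 5/432
Total weight = 1/44 + 5/432 = 163/4752
P(X=2 | obs) = 1/44 / 163/4752 = 108/163
P(X=3 | obs) = 5/432 / 163/4752 = 55/163

P(X = 3 | obs) = 55/163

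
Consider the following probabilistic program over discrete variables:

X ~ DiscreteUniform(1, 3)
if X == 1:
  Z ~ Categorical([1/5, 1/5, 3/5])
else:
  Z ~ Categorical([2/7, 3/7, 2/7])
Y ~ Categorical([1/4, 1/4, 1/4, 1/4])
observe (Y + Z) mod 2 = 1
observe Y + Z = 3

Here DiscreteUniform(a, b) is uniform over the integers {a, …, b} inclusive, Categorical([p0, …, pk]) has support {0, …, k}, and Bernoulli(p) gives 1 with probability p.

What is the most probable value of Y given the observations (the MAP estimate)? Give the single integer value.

Enumerate traces; 9 have nonzero weight after conditioning:
  (X=1, Z=0, Y=3) weight 1/60
  (X=1, Z=1, Y=2) weight 1/60
  (X=1, Z=2, Y=1) weight 1/20
  (X=2, Z=0, Y=3) weight 1/42
  (X=2, Z=1, Y=2) weight 1/28
  (X=2, Z=2, Y=1) weight 1/42
  (X=3, Z=0, Y=3) weight 1/42
  (X=3, Z=1, Y=2) weight 1/28
  … 1 more
Group by Y:
  weight(Y=1) = 41/420
  weight(Y=2) = 37/420
  weight(Y=3) = 9/140
Total weight = 41/420 + 37/420 + 9/140 = 1/4
P(Y=1 | obs) = 41/420 / 1/4 = 41/105
P(Y=2 | obs) = 37/420 / 1/4 = 37/105
P(Y=3 | obs) = 9/140 / 1/4 = 9/35
argmax = 1

argmax_v P(Y = v | obs) = 1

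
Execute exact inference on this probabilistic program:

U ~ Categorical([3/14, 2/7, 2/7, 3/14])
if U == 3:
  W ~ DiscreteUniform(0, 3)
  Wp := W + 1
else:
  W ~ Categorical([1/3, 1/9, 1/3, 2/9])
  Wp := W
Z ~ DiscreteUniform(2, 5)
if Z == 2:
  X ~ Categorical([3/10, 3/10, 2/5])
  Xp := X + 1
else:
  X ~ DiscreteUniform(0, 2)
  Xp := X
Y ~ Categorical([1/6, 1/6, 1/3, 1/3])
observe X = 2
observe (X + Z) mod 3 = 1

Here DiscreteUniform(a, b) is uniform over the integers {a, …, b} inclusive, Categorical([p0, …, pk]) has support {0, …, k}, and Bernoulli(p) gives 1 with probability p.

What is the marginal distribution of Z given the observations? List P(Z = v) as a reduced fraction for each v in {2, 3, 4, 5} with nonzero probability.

P(Z=2) = 6/11, P(Z=5) = 5/11

Enumerate traces; 128 have nonzero weight after conditioning:
  (U=0, W=0, Z=2, X=2, Y=0) weight 1/840
  (U=0, W=0, Z=2, X=2, Y=1) weight 1/840
  (U=0, W=0, Z=2, X=2, Y=2) weight 1/420
  (U=0, W=0, Z=2, X=2, Y=3) weight 1/420
  (U=0, W=0, Z=5, X=2, Y=0) weight 1/1008
  (U=0, W=0, Z=5, X=2, Y=1) weight 1/1008
  (U=0, W=0, Z=5, X=2, Y=2) weight 1/504
  (U=0, W=0, Z=5, X=2, Y=3) weight 1/504
  … 120 more
Group by Z:
  weight(Z=2) = 1/10
  weight(Z=5) = 1/12
Total weight = 1/10 + 1/12 = 11/60
P(Z=2 | obs) = 1/10 / 11/60 = 6/11
P(Z=5 | obs) = 1/12 / 11/60 = 5/11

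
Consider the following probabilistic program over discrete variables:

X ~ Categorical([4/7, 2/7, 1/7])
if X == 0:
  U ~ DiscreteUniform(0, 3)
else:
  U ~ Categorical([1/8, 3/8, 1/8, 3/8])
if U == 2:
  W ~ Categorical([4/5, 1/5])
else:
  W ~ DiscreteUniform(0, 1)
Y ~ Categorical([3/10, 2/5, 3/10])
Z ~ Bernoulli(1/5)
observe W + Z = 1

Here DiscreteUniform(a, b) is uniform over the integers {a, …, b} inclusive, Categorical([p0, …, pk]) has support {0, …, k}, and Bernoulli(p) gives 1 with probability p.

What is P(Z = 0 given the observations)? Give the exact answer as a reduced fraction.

Enumerate traces; 72 have nonzero weight after conditioning:
  (X=0, U=0, W=0, Y=0, Z=1) weight 3/700
  (X=0, U=0, W=0, Y=1, Z=1) weight 1/175
  (X=0, U=0, W=0, Y=2, Z=1) weight 3/700
  (X=0, U=0, W=1, Y=0, Z=0) weight 3/175
  (X=0, U=0, W=1, Y=1, Z=0) weight 4/175
  (X=0, U=0, W=1, Y=2, Z=0) weight 3/175
  (X=0, U=1, W=0, Y=0, Z=1) weight 3/700
  (X=0, U=1, W=0, Y=1, Z=1) weight 1/175
  … 64 more
Group by Z:
  weight(Z=0) = 247/700
  weight(Z=1) = 313/2800
Total weight = 247/700 + 313/2800 = 1301/2800
P(Z=0 | obs) = 247/700 / 1301/2800 = 988/1301
P(Z=1 | obs) = 313/2800 / 1301/2800 = 313/1301

P(Z = 0 | obs) = 988/1301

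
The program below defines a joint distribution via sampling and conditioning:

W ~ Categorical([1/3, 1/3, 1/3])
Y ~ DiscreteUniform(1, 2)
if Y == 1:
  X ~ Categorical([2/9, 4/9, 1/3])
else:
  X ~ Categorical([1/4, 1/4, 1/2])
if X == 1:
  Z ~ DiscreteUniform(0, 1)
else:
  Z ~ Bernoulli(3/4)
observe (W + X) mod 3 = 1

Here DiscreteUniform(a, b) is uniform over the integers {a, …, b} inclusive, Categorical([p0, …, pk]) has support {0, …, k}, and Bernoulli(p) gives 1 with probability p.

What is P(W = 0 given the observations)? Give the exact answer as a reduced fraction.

Enumerate traces; 12 have nonzero weight after conditioning:
  (W=0, Y=1, X=1, Z=0) weight 1/27
  (W=0, Y=1, X=1, Z=1) weight 1/27
  (W=0, Y=2, X=1, Z=0) weight 1/48
  (W=0, Y=2, X=1, Z=1) weight 1/48
  (W=1, Y=1, X=0, Z=0) weight 1/108
  (W=1, Y=1, X=0, Z=1) weight 1/36
  (W=1, Y=2, X=0, Z=0) weight 1/96
  (W=1, Y=2, X=0, Z=1) weight 1/32
  (W=2, Y=1, X=2, Z=0) weight 1/72
  … 3 more
Group by W:
  weight(W=0) = 25/216
  weight(W=1) = 17/216
  weight(W=2) = 5/36
Total weight = 25/216 + 17/216 + 5/36 = 1/3
P(W=0 | obs) = 25/216 / 1/3 = 25/72
P(W=1 | obs) = 17/216 / 1/3 = 17/72
P(W=2 | obs) = 5/36 / 1/3 = 5/12

P(W = 0 | obs) = 25/72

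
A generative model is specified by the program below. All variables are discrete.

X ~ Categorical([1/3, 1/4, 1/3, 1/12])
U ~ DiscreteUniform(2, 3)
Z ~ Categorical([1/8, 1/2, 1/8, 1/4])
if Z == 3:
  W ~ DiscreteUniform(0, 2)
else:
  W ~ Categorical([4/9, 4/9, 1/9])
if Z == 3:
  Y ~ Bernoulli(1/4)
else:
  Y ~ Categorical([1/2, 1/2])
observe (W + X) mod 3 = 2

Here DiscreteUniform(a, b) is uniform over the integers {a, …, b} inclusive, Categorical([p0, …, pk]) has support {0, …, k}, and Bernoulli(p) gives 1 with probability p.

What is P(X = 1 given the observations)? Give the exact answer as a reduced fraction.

Enumerate traces; 64 have nonzero weight after conditioning:
  (X=0, U=2, Z=0, W=2, Y=0) weight 1/864
  (X=0, U=2, Z=0, W=2, Y=1) weight 1/864
  (X=0, U=2, Z=1, W=2, Y=0) weight 1/216
  (X=0, U=2, Z=1, W=2, Y=1) weight 1/216
  (X=0, U=2, Z=2, W=2, Y=0) weight 1/864
  (X=0, U=2, Z=2, W=2, Y=1) weight 1/864
  (X=0, U=2, Z=3, W=2, Y=0) weight 1/96
  (X=0, U=2, Z=3, W=2, Y=1) weight 1/288
  (X=1, U=2, Z=0, W=1, Y=0) weight 1/288
  (X=2, U=2, Z=0, W=0, Y=0) weight 1/216
  … 54 more
Group by X:
  weight(X=0) = 1/18
  weight(X=1) = 5/48
  weight(X=2) = 5/36
  weight(X=3) = 1/72
Total weight = 1/18 + 5/48 + 5/36 + 1/72 = 5/16
P(X=0 | obs) = 1/18 / 5/16 = 8/45
P(X=1 | obs) = 5/48 / 5/16 = 1/3
P(X=2 | obs) = 5/36 / 5/16 = 4/9
P(X=3 | obs) = 1/72 / 5/16 = 2/45

P(X = 1 | obs) = 1/3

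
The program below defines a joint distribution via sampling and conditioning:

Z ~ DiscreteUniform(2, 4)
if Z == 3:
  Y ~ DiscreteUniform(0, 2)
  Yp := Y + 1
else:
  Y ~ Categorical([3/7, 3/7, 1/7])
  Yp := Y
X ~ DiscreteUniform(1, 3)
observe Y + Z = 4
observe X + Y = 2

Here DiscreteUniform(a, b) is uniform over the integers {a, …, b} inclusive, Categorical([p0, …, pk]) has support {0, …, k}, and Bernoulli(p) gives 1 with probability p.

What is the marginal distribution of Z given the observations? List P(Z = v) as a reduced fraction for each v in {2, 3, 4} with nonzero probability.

Enumerate traces; 2 have nonzero weight after conditioning:
  (Z=3, Y=1, X=1) weight 1/27
  (Z=4, Y=0, X=2) weight 1/21
Group by Z:
  weight(Z=3) = 1/27
  weight(Z=4) = 1/21
Total weight = 1/27 + 1/21 = 16/189
P(Z=3 | obs) = 1/27 / 16/189 = 7/16
P(Z=4 | obs) = 1/21 / 16/189 = 9/16

P(Z=3) = 7/16, P(Z=4) = 9/16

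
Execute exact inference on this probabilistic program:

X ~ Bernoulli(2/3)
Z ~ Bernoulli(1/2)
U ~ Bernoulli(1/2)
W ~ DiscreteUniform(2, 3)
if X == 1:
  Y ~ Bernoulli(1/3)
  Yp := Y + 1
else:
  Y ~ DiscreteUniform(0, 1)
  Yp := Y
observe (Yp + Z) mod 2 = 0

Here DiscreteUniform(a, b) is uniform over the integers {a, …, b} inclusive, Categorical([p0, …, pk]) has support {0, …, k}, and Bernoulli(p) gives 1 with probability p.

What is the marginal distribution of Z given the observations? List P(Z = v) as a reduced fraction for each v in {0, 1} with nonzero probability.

P(Z=0) = 7/18, P(Z=1) = 11/18

Enumerate traces; 16 have nonzero weight after conditioning:
  (X=0, Z=0, U=0, W=2, Y=0) weight 1/48
  (X=0, Z=0, U=0, W=3, Y=0) weight 1/48
  (X=0, Z=0, U=1, W=2, Y=0) weight 1/48
  (X=0, Z=0, U=1, W=3, Y=0) weight 1/48
  (X=0, Z=1, U=0, W=2, Y=1) weight 1/48
  (X=0, Z=1, U=0, W=3, Y=1) weight 1/48
  (X=0, Z=1, U=1, W=2, Y=1) weight 1/48
  (X=0, Z=1, U=1, W=3, Y=1) weight 1/48
  … 8 more
Group by Z:
  weight(Z=0) = 7/36
  weight(Z=1) = 11/36
Total weight = 7/36 + 11/36 = 1/2
P(Z=0 | obs) = 7/36 / 1/2 = 7/18
P(Z=1 | obs) = 11/36 / 1/2 = 11/18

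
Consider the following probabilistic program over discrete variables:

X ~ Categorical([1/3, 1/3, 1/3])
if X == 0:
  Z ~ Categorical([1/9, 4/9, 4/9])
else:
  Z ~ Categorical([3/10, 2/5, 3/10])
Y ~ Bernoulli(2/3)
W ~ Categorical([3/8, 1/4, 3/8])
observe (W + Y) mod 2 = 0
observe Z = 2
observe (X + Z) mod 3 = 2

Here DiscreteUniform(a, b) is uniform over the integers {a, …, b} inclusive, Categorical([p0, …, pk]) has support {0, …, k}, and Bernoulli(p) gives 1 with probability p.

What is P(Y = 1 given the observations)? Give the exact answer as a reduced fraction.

P(Y = 1 | obs) = 2/5

Enumerate traces; 3 have nonzero weight after conditioning:
  (X=0, Z=2, Y=0, W=0) weight 1/54
  (X=0, Z=2, Y=0, W=2) weight 1/54
  (X=0, Z=2, Y=1, W=1) weight 2/81
Group by Y:
  weight(Y=0) = 1/27
  weight(Y=1) = 2/81
Total weight = 1/27 + 2/81 = 5/81
P(Y=0 | obs) = 1/27 / 5/81 = 3/5
P(Y=1 | obs) = 2/81 / 5/81 = 2/5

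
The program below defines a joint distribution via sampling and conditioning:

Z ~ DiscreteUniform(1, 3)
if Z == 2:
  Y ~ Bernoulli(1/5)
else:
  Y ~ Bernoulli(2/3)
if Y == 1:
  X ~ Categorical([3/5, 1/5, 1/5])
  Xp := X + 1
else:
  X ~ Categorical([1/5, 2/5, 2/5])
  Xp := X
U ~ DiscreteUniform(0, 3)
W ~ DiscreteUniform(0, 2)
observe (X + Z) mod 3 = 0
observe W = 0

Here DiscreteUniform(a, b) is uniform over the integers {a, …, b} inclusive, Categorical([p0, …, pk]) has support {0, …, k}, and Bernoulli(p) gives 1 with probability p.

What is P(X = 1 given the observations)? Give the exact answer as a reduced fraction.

Enumerate traces; 24 have nonzero weight after conditioning:
  (Z=1, Y=0, X=2, U=0, W=0) weight 1/270
  (Z=1, Y=0, X=2, U=1, W=0) weight 1/270
  (Z=1, Y=0, X=2, U=2, W=0) weight 1/270
  (Z=1, Y=0, X=2, U=3, W=0) weight 1/270
  (Z=1, Y=1, X=2, U=0, W=0) weight 1/270
  (Z=1, Y=1, X=2, U=1, W=0) weight 1/270
  (Z=1, Y=1, X=2, U=2, W=0) weight 1/270
  (Z=1, Y=1, X=2, U=3, W=0) weight 1/270
  (Z=2, Y=0, X=1, U=0, W=0) weight 2/225
  (Z=3, Y=0, X=0, U=0, W=0) weight 1/540
  … 14 more
Group by X:
  weight(X=0) = 7/135
  weight(X=1) = 1/25
  weight(X=2) = 4/135
Total weight = 7/135 + 1/25 + 4/135 = 82/675
P(X=0 | obs) = 7/135 / 82/675 = 35/82
P(X=1 | obs) = 1/25 / 82/675 = 27/82
P(X=2 | obs) = 4/135 / 82/675 = 10/41

P(X = 1 | obs) = 27/82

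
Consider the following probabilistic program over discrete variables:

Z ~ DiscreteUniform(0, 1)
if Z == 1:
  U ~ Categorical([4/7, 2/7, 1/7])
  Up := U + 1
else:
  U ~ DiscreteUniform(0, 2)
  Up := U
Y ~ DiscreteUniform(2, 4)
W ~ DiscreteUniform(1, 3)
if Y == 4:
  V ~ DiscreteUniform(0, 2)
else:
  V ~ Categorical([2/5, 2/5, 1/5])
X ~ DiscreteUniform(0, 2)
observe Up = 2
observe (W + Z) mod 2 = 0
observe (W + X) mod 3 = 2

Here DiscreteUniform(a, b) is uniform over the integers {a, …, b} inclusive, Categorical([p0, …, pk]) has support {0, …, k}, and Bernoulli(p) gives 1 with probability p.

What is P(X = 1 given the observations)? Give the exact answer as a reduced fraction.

P(X = 1 | obs) = 6/19

Enumerate traces; 27 have nonzero weight after conditioning:
  (Z=0, U=2, Y=2, W=2, V=0, X=0) weight 1/405
  (Z=0, U=2, Y=2, W=2, V=1, X=0) weight 1/405
  (Z=0, U=2, Y=2, W=2, V=2, X=0) weight 1/810
  (Z=0, U=2, Y=3, W=2, V=0, X=0) weight 1/405
  (Z=0, U=2, Y=3, W=2, V=1, X=0) weight 1/405
  (Z=0, U=2, Y=3, W=2, V=2, X=0) weight 1/810
  (Z=0, U=2, Y=4, W=2, V=0, X=0) weight 1/486
  (Z=0, U=2, Y=4, W=2, V=1, X=0) weight 1/486
  (Z=1, U=1, Y=2, W=1, V=0, X=1) weight 2/945
  (Z=1, U=1, Y=2, W=3, V=0, X=2) weight 2/945
  … 17 more
Group by X:
  weight(X=0) = 1/54
  weight(X=1) = 1/63
  weight(X=2) = 1/63
Total weight = 1/54 + 1/63 + 1/63 = 19/378
P(X=0 | obs) = 1/54 / 19/378 = 7/19
P(X=1 | obs) = 1/63 / 19/378 = 6/19
P(X=2 | obs) = 1/63 / 19/378 = 6/19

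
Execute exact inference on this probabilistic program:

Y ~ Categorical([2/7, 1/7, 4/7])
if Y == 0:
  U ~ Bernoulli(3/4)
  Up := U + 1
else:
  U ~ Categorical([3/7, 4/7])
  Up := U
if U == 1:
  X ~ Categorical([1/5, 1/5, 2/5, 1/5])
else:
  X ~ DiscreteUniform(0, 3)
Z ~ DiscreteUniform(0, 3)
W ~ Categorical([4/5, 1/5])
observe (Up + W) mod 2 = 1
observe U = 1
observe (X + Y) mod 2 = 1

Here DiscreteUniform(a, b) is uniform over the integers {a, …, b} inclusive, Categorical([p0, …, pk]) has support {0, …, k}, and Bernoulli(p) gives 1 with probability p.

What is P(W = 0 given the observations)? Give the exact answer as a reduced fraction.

Enumerate traces; 24 have nonzero weight after conditioning:
  (Y=0, U=1, X=1, Z=0, W=1) weight 3/1400
  (Y=0, U=1, X=1, Z=1, W=1) weight 3/1400
  (Y=0, U=1, X=1, Z=2, W=1) weight 3/1400
  (Y=0, U=1, X=1, Z=3, W=1) weight 3/1400
  (Y=0, U=1, X=3, Z=0, W=1) weight 3/1400
  (Y=0, U=1, X=3, Z=1, W=1) weight 3/1400
  (Y=0, U=1, X=3, Z=2, W=1) weight 3/1400
  (Y=0, U=1, X=3, Z=3, W=1) weight 3/1400
  (Y=1, U=1, X=0, Z=0, W=0) weight 4/1225
  … 15 more
Group by W:
  weight(W=0) = 176/1225
  weight(W=1) = 3/175
Total weight = 176/1225 + 3/175 = 197/1225
P(W=0 | obs) = 176/1225 / 197/1225 = 176/197
P(W=1 | obs) = 3/175 / 197/1225 = 21/197

P(W = 0 | obs) = 176/197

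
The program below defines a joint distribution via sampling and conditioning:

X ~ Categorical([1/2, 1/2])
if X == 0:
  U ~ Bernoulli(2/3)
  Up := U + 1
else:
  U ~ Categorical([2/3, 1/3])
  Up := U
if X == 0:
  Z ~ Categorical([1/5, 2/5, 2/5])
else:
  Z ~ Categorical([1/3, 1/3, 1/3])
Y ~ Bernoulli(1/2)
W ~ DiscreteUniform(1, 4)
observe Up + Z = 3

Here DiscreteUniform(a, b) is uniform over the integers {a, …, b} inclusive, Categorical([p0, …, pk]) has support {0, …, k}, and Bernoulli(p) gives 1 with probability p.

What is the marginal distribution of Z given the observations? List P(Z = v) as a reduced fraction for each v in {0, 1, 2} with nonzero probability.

Enumerate traces; 24 have nonzero weight after conditioning:
  (X=0, U=0, Z=2, Y=0, W=1) weight 1/120
  (X=0, U=0, Z=2, Y=0, W=2) weight 1/120
  (X=0, U=0, Z=2, Y=0, W=3) weight 1/120
  (X=0, U=0, Z=2, Y=0, W=4) weight 1/120
  (X=0, U=0, Z=2, Y=1, W=1) weight 1/120
  (X=0, U=0, Z=2, Y=1, W=2) weight 1/120
  (X=0, U=0, Z=2, Y=1, W=3) weight 1/120
  (X=0, U=0, Z=2, Y=1, W=4) weight 1/120
  (X=0, U=1, Z=1, Y=0, W=1) weight 1/60
  … 15 more
Group by Z:
  weight(Z=1) = 2/15
  weight(Z=2) = 11/90
Total weight = 2/15 + 11/90 = 23/90
P(Z=1 | obs) = 2/15 / 23/90 = 12/23
P(Z=2 | obs) = 11/90 / 23/90 = 11/23

P(Z=1) = 12/23, P(Z=2) = 11/23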